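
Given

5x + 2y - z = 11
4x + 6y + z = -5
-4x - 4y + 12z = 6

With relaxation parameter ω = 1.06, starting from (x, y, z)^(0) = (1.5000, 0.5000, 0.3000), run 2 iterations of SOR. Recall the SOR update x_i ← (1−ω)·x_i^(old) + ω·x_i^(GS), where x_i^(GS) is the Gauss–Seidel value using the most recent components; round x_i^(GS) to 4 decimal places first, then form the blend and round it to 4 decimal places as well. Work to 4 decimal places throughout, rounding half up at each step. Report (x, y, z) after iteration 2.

(3.3255, -3.1550, 0.5670)

Iteration 1:
  x: GS value = (11 - (2)·0.5000 - (-1)·0.3000) / (5) = 2.0600;  x ← (1−ω)·1.5000 + ω·2.0600 = 2.0936
  y: GS value = (-5 - (4)·2.0936 - (1)·0.3000) / (6) = -2.2791;  y ← (1−ω)·0.5000 + ω·-2.2791 = -2.4458
  z: GS value = (6 - (-4)·2.0936 - (-4)·-2.4458) / (12) = 0.3826;  z ← (1−ω)·0.3000 + ω·0.3826 = 0.3876
Iteration 2:
  x: GS value = (11 - (2)·-2.4458 - (-1)·0.3876) / (5) = 3.2558;  x ← (1−ω)·2.0936 + ω·3.2558 = 3.3255
  y: GS value = (-5 - (4)·3.3255 - (1)·0.3876) / (6) = -3.1149;  y ← (1−ω)·-2.4458 + ω·-3.1149 = -3.1550
  z: GS value = (6 - (-4)·3.3255 - (-4)·-3.1550) / (12) = 0.5568;  z ← (1−ω)·0.3876 + ω·0.5568 = 0.5670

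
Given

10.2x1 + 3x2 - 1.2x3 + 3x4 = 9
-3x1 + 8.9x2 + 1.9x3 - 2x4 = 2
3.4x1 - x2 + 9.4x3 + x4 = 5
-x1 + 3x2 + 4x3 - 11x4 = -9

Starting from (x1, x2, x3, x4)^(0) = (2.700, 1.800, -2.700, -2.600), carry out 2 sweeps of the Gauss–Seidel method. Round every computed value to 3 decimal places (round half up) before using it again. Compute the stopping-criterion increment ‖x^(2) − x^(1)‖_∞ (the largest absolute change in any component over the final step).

Iteration 1:
  x1 = (9 - (3)·1.800 - (-1.2)·-2.700 - (3)·-2.600) / (10.2) = 0.800
  x2 = (2 - (-3)·0.800 - (1.9)·-2.700 - (-2)·-2.600) / (8.9) = 0.487
  x3 = (5 - (3.4)·0.800 - (-1)·0.487 - (1)·-2.600) / (9.4) = 0.571
  x4 = (-9 - (-1)·0.800 - (3)·0.487 - (4)·0.571) / (-11) = 1.086
Iteration 2:
  x1 = (9 - (3)·0.487 - (-1.2)·0.571 - (3)·1.086) / (10.2) = 0.487
  x2 = (2 - (-3)·0.487 - (1.9)·0.571 - (-2)·1.086) / (8.9) = 0.511
  x3 = (5 - (3.4)·0.487 - (-1)·0.511 - (1)·1.086) / (9.4) = 0.295
  x4 = (-9 - (-1)·0.487 - (3)·0.511 - (4)·0.295) / (-11) = 1.021
Change: (-0.313, 0.024, -0.276, -0.065) → max |·| = 0.313

0.313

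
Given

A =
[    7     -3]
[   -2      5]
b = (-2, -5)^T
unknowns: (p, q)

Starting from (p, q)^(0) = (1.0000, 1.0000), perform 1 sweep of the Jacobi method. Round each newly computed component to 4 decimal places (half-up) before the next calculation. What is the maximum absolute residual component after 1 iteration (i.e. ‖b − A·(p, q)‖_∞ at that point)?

Iteration 1:
  p = (-2 - (-3)·1.0000) / (7) = 0.1429
  q = (-5 - (-2)·1.0000) / (5) = -0.6000
Residual b − A·x = (-4.8003, -1.7142); ∞-norm = 4.8003

4.8003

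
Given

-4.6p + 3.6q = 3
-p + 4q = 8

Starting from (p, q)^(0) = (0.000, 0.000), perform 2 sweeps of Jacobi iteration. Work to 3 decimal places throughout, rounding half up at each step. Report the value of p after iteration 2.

0.913

Iteration 1:
  p = (3 - (3.6)·0.000) / (-4.6) = -0.652
  q = (8 - (-1)·0.000) / (4) = 2.000
Iteration 2:
  p = (3 - (3.6)·2.000) / (-4.6) = 0.913
  q = (8 - (-1)·-0.652) / (4) = 1.837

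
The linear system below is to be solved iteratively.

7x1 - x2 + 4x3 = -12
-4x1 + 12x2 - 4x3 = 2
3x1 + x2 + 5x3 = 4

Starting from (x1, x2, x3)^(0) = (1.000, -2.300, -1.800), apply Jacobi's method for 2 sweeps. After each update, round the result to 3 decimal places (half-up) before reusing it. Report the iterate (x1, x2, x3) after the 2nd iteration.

Iteration 1:
  x1 = (-12 - (-1)·-2.300 - (4)·-1.800) / (7) = -1.014
  x2 = (2 - (-4)·1.000 - (-4)·-1.800) / (12) = -0.100
  x3 = (4 - (3)·1.000 - (1)·-2.300) / (5) = 0.660
Iteration 2:
  x1 = (-12 - (-1)·-0.100 - (4)·0.660) / (7) = -2.106
  x2 = (2 - (-4)·-1.014 - (-4)·0.660) / (12) = 0.049
  x3 = (4 - (3)·-1.014 - (1)·-0.100) / (5) = 1.428

(-2.106, 0.049, 1.428)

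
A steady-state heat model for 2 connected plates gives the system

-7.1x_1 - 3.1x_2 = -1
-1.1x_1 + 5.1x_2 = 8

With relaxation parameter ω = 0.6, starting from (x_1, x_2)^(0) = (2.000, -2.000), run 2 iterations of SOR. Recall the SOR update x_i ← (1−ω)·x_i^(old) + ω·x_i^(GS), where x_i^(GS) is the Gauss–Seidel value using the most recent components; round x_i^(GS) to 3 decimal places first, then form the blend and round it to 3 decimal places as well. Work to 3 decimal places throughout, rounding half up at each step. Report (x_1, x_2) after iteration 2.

Iteration 1:
  x_1: GS value = (-1 - (-3.1)·-2.000) / (-7.1) = 1.014;  x_1 ← (1−ω)·2.000 + ω·1.014 = 1.408
  x_2: GS value = (8 - (-1.1)·1.408) / (5.1) = 1.872;  x_2 ← (1−ω)·-2.000 + ω·1.872 = 0.323
Iteration 2:
  x_1: GS value = (-1 - (-3.1)·0.323) / (-7.1) = 0.000;  x_1 ← (1−ω)·1.408 + ω·0.000 = 0.563
  x_2: GS value = (8 - (-1.1)·0.563) / (5.1) = 1.690;  x_2 ← (1−ω)·0.323 + ω·1.690 = 1.143

(0.563, 1.143)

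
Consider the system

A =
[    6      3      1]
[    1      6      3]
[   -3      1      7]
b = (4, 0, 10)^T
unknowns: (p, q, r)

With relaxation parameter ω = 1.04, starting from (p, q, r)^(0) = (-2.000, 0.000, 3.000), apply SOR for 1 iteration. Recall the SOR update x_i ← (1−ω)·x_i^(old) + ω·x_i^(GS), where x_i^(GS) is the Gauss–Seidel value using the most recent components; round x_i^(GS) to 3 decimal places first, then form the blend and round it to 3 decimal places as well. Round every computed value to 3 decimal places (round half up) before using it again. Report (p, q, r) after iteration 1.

Iteration 1:
  p: GS value = (4 - (3)·0.000 - (1)·3.000) / (6) = 0.167;  p ← (1−ω)·-2.000 + ω·0.167 = 0.254
  q: GS value = (0 - (1)·0.254 - (3)·3.000) / (6) = -1.542;  q ← (1−ω)·0.000 + ω·-1.542 = -1.604
  r: GS value = (10 - (-3)·0.254 - (1)·-1.604) / (7) = 1.767;  r ← (1−ω)·3.000 + ω·1.767 = 1.718

(0.254, -1.604, 1.718)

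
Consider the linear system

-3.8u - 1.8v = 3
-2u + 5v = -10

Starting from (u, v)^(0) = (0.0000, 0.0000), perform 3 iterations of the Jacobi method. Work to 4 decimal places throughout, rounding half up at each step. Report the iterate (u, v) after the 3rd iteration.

Iteration 1:
  u = (3 - (-1.8)·0.0000) / (-3.8) = -0.7895
  v = (-10 - (-2)·0.0000) / (5) = -2.0000
Iteration 2:
  u = (3 - (-1.8)·-2.0000) / (-3.8) = 0.1579
  v = (-10 - (-2)·-0.7895) / (5) = -2.3158
Iteration 3:
  u = (3 - (-1.8)·-2.3158) / (-3.8) = 0.3075
  v = (-10 - (-2)·0.1579) / (5) = -1.9368

(0.3075, -1.9368)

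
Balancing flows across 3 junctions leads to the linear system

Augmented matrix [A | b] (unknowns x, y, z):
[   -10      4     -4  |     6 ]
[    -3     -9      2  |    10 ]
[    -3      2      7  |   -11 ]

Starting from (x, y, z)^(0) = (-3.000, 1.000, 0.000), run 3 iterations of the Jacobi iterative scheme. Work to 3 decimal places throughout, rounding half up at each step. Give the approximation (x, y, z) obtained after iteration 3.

(-0.647, -1.677, -0.811)

Iteration 1:
  x = (6 - (4)·1.000 - (-4)·0.000) / (-10) = -0.200
  y = (10 - (-3)·-3.000 - (2)·0.000) / (-9) = -0.111
  z = (-11 - (-3)·-3.000 - (2)·1.000) / (7) = -3.143
Iteration 2:
  x = (6 - (4)·-0.111 - (-4)·-3.143) / (-10) = 0.613
  y = (10 - (-3)·-0.200 - (2)·-3.143) / (-9) = -1.743
  z = (-11 - (-3)·-0.200 - (2)·-0.111) / (7) = -1.625
Iteration 3:
  x = (6 - (4)·-1.743 - (-4)·-1.625) / (-10) = -0.647
  y = (10 - (-3)·0.613 - (2)·-1.625) / (-9) = -1.677
  z = (-11 - (-3)·0.613 - (2)·-1.743) / (7) = -0.811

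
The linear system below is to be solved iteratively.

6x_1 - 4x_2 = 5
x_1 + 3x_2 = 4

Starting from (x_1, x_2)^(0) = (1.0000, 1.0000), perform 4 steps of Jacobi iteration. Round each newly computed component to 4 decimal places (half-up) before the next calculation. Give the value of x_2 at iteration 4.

0.8704

Iteration 1:
  x_1 = (5 - (-4)·1.0000) / (6) = 1.5000
  x_2 = (4 - (1)·1.0000) / (3) = 1.0000
Iteration 2:
  x_1 = (5 - (-4)·1.0000) / (6) = 1.5000
  x_2 = (4 - (1)·1.5000) / (3) = 0.8333
Iteration 3:
  x_1 = (5 - (-4)·0.8333) / (6) = 1.3889
  x_2 = (4 - (1)·1.5000) / (3) = 0.8333
Iteration 4:
  x_1 = (5 - (-4)·0.8333) / (6) = 1.3889
  x_2 = (4 - (1)·1.3889) / (3) = 0.8704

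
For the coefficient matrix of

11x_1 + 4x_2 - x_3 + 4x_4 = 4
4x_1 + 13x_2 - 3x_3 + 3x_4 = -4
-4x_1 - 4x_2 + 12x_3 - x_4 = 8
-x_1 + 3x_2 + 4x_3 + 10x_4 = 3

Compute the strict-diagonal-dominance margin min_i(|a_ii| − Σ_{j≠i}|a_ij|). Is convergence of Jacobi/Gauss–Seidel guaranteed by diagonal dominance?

row 1: |11| − (4+1+4) = 2
row 2: |13| − (4+3+3) = 3
row 3: |12| − (4+4+1) = 3
row 4: |10| − (1+3+4) = 2
minimum over rows = 2 → strictly diagonally dominant (convergence guaranteed)

2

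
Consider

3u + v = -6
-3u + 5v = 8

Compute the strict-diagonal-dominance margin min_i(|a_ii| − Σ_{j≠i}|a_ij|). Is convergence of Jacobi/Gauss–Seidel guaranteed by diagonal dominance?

row 1: |3| − (1) = 2
row 2: |5| − (3) = 2
minimum over rows = 2 → strictly diagonally dominant (convergence guaranteed)

2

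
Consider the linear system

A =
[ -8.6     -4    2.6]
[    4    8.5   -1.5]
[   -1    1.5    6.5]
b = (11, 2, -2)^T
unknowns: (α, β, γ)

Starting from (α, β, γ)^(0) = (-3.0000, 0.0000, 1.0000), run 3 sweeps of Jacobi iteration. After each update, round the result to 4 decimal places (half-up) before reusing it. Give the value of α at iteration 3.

-1.8048

Iteration 1:
  α = (11 - (-4)·0.0000 - (2.6)·1.0000) / (-8.6) = -0.9767
  β = (2 - (4)·-3.0000 - (-1.5)·1.0000) / (8.5) = 1.8235
  γ = (-2 - (-1)·-3.0000 - (1.5)·0.0000) / (6.5) = -0.7692
Iteration 2:
  α = (11 - (-4)·1.8235 - (2.6)·-0.7692) / (-8.6) = -2.3598
  β = (2 - (4)·-0.9767 - (-1.5)·-0.7692) / (8.5) = 0.5592
  γ = (-2 - (-1)·-0.9767 - (1.5)·1.8235) / (6.5) = -0.8788
Iteration 3:
  α = (11 - (-4)·0.5592 - (2.6)·-0.8788) / (-8.6) = -1.8048
  β = (2 - (4)·-2.3598 - (-1.5)·-0.8788) / (8.5) = 1.1907
  γ = (-2 - (-1)·-2.3598 - (1.5)·0.5592) / (6.5) = -0.7998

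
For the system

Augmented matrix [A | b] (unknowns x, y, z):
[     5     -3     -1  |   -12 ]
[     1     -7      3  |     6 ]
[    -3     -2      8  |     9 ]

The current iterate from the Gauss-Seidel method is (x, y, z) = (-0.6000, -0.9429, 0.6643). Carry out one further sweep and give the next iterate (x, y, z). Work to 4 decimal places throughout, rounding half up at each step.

(-2.8329, -0.9771, -0.1816)

One sweep:
  x = (-12 - (-3)·-0.9429 - (-1)·0.6643) / (5) = -2.8329
  y = (6 - (1)·-2.8329 - (3)·0.6643) / (-7) = -0.9771
  z = (9 - (-3)·-2.8329 - (-2)·-0.9771) / (8) = -0.1816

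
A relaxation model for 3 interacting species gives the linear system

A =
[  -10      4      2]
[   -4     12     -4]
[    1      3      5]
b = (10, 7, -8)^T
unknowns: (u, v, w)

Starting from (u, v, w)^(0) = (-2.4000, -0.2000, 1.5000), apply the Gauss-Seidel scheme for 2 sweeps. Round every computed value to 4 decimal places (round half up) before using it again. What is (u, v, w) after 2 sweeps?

Iteration 1:
  u = (10 - (4)·-0.2000 - (2)·1.5000) / (-10) = -0.7800
  v = (7 - (-4)·-0.7800 - (-4)·1.5000) / (12) = 0.8233
  w = (-8 - (1)·-0.7800 - (3)·0.8233) / (5) = -1.9380
Iteration 2:
  u = (10 - (4)·0.8233 - (2)·-1.9380) / (-10) = -1.0583
  v = (7 - (-4)·-1.0583 - (-4)·-1.9380) / (12) = -0.4154
  w = (-8 - (1)·-1.0583 - (3)·-0.4154) / (5) = -1.1391

(-1.0583, -0.4154, -1.1391)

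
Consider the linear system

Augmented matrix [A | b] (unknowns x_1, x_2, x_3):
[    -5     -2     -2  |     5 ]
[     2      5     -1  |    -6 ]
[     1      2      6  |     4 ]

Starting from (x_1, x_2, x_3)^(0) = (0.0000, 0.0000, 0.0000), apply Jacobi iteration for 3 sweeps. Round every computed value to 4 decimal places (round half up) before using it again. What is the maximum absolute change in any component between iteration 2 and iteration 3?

Iteration 1:
  x_1 = (5 - (-2)·0.0000 - (-2)·0.0000) / (-5) = -1.0000
  x_2 = (-6 - (2)·0.0000 - (-1)·0.0000) / (5) = -1.2000
  x_3 = (4 - (1)·0.0000 - (2)·0.0000) / (6) = 0.6667
Iteration 2:
  x_1 = (5 - (-2)·-1.2000 - (-2)·0.6667) / (-5) = -0.7867
  x_2 = (-6 - (2)·-1.0000 - (-1)·0.6667) / (5) = -0.6667
  x_3 = (4 - (1)·-1.0000 - (2)·-1.2000) / (6) = 1.2333
Iteration 3:
  x_1 = (5 - (-2)·-0.6667 - (-2)·1.2333) / (-5) = -1.2266
  x_2 = (-6 - (2)·-0.7867 - (-1)·1.2333) / (5) = -0.6387
  x_3 = (4 - (1)·-0.7867 - (2)·-0.6667) / (6) = 1.0200
Change: (-0.4399, 0.0280, -0.2133) → max |·| = 0.4399

0.4399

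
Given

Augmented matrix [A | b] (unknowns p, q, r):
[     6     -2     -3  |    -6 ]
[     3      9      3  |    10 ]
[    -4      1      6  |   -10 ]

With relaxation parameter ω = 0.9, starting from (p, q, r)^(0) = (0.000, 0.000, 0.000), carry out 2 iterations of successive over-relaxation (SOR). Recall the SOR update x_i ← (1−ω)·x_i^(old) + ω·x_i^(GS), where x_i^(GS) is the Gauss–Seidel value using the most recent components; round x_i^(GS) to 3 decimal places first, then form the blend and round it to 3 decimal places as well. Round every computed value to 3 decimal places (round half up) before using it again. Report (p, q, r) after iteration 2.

Iteration 1:
  p: GS value = (-6 - (-2)·0.000 - (-3)·0.000) / (6) = -1.000;  p ← (1−ω)·0.000 + ω·-1.000 = -0.900
  q: GS value = (10 - (3)·-0.900 - (3)·0.000) / (9) = 1.411;  q ← (1−ω)·0.000 + ω·1.411 = 1.270
  r: GS value = (-10 - (-4)·-0.900 - (1)·1.270) / (6) = -2.478;  r ← (1−ω)·0.000 + ω·-2.478 = -2.230
Iteration 2:
  p: GS value = (-6 - (-2)·1.270 - (-3)·-2.230) / (6) = -1.692;  p ← (1−ω)·-0.900 + ω·-1.692 = -1.613
  q: GS value = (10 - (3)·-1.613 - (3)·-2.230) / (9) = 2.392;  q ← (1−ω)·1.270 + ω·2.392 = 2.280
  r: GS value = (-10 - (-4)·-1.613 - (1)·2.280) / (6) = -3.122;  r ← (1−ω)·-2.230 + ω·-3.122 = -3.033

(-1.613, 2.280, -3.033)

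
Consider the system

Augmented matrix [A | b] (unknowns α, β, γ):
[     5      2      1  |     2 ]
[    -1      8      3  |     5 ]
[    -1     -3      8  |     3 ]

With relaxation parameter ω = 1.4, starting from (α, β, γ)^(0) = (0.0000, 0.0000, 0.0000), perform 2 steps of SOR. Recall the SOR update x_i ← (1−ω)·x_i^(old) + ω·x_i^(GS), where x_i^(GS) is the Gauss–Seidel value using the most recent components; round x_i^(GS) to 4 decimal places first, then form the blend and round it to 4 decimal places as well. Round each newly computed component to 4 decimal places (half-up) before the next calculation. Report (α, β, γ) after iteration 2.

(-0.5264, -0.2016, -0.1265)

Iteration 1:
  α: GS value = (2 - (2)·0.0000 - (1)·0.0000) / (5) = 0.4000;  α ← (1−ω)·0.0000 + ω·0.4000 = 0.5600
  β: GS value = (5 - (-1)·0.5600 - (3)·0.0000) / (8) = 0.6950;  β ← (1−ω)·0.0000 + ω·0.6950 = 0.9730
  γ: GS value = (3 - (-1)·0.5600 - (-3)·0.9730) / (8) = 0.8099;  γ ← (1−ω)·0.0000 + ω·0.8099 = 1.1339
Iteration 2:
  α: GS value = (2 - (2)·0.9730 - (1)·1.1339) / (5) = -0.2160;  α ← (1−ω)·0.5600 + ω·-0.2160 = -0.5264
  β: GS value = (5 - (-1)·-0.5264 - (3)·1.1339) / (8) = 0.1340;  β ← (1−ω)·0.9730 + ω·0.1340 = -0.2016
  γ: GS value = (3 - (-1)·-0.5264 - (-3)·-0.2016) / (8) = 0.2336;  γ ← (1−ω)·1.1339 + ω·0.2336 = -0.1265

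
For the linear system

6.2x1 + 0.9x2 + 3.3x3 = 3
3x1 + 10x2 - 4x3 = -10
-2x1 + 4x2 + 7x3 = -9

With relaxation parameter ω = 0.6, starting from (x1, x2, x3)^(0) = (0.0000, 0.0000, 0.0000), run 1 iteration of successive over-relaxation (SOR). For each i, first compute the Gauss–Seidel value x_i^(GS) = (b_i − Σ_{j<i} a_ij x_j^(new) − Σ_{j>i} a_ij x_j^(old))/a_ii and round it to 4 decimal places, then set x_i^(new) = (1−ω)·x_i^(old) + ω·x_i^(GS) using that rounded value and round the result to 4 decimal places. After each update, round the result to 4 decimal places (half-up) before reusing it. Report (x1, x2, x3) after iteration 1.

Iteration 1:
  x1: GS value = (3 - (0.9)·0.0000 - (3.3)·0.0000) / (6.2) = 0.4839;  x1 ← (1−ω)·0.0000 + ω·0.4839 = 0.2903
  x2: GS value = (-10 - (3)·0.2903 - (-4)·0.0000) / (10) = -1.0871;  x2 ← (1−ω)·0.0000 + ω·-1.0871 = -0.6523
  x3: GS value = (-9 - (-2)·0.2903 - (4)·-0.6523) / (7) = -0.8300;  x3 ← (1−ω)·0.0000 + ω·-0.8300 = -0.4980

(0.2903, -0.6523, -0.4980)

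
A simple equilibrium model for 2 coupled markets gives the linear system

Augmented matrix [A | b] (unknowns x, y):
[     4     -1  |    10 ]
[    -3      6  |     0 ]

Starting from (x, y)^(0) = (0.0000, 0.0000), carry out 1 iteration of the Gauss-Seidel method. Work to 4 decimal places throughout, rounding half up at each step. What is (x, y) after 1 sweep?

(2.5000, 1.2500)

Iteration 1:
  x = (10 - (-1)·0.0000) / (4) = 2.5000
  y = (0 - (-3)·2.5000) / (6) = 1.2500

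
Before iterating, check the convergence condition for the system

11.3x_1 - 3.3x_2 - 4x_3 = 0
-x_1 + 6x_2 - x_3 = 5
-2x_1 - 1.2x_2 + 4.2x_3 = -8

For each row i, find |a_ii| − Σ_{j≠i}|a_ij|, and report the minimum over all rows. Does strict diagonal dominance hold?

1

row 1: |11.3| − (3.3+4) = 4
row 2: |6| − (1+1) = 4
row 3: |4.2| − (2+1.2) = 1
minimum over rows = 1 → strictly diagonally dominant (convergence guaranteed)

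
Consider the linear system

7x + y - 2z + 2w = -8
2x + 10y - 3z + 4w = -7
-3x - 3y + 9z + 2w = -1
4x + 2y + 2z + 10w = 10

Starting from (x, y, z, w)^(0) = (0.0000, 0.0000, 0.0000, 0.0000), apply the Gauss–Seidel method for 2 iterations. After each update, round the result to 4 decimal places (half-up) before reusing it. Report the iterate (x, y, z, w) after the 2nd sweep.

(-1.7414, -1.2190, -1.4715, 2.2347)

Iteration 1:
  x = (-8 - (1)·0.0000 - (-2)·0.0000 - (2)·0.0000) / (7) = -1.1429
  y = (-7 - (2)·-1.1429 - (-3)·0.0000 - (4)·0.0000) / (10) = -0.4714
  z = (-1 - (-3)·-1.1429 - (-3)·-0.4714 - (2)·0.0000) / (9) = -0.6492
  w = (10 - (4)·-1.1429 - (2)·-0.4714 - (2)·-0.6492) / (10) = 1.6813
Iteration 2:
  x = (-8 - (1)·-0.4714 - (-2)·-0.6492 - (2)·1.6813) / (7) = -1.7414
  y = (-7 - (2)·-1.7414 - (-3)·-0.6492 - (4)·1.6813) / (10) = -1.2190
  z = (-1 - (-3)·-1.7414 - (-3)·-1.2190 - (2)·1.6813) / (9) = -1.4715
  w = (10 - (4)·-1.7414 - (2)·-1.2190 - (2)·-1.4715) / (10) = 2.2347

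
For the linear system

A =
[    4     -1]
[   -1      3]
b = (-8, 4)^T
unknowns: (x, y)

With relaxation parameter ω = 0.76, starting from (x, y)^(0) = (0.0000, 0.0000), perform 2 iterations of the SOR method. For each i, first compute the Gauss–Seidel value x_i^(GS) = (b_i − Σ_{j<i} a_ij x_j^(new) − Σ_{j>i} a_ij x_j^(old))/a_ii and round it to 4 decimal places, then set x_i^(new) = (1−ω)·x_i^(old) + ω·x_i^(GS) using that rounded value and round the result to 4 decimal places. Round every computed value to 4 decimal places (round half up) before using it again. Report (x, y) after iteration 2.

(-1.7654, 0.7169)

Iteration 1:
  x: GS value = (-8 - (-1)·0.0000) / (4) = -2.0000;  x ← (1−ω)·0.0000 + ω·-2.0000 = -1.5200
  y: GS value = (4 - (-1)·-1.5200) / (3) = 0.8267;  y ← (1−ω)·0.0000 + ω·0.8267 = 0.6283
Iteration 2:
  x: GS value = (-8 - (-1)·0.6283) / (4) = -1.8429;  x ← (1−ω)·-1.5200 + ω·-1.8429 = -1.7654
  y: GS value = (4 - (-1)·-1.7654) / (3) = 0.7449;  y ← (1−ω)·0.6283 + ω·0.7449 = 0.7169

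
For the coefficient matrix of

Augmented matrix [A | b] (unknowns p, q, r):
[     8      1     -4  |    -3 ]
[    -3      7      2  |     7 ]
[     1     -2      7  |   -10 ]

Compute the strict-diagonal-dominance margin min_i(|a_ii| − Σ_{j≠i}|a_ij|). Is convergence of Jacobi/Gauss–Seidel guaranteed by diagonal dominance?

2

row 1: |8| − (1+4) = 3
row 2: |7| − (3+2) = 2
row 3: |7| − (1+2) = 4
minimum over rows = 2 → strictly diagonally dominant (convergence guaranteed)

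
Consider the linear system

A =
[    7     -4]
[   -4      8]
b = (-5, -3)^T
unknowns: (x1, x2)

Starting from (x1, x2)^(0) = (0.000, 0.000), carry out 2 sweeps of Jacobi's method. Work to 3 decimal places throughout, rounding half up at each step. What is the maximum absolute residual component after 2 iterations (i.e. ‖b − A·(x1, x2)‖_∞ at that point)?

Iteration 1:
  x1 = (-5 - (-4)·0.000) / (7) = -0.714
  x2 = (-3 - (-4)·0.000) / (8) = -0.375
Iteration 2:
  x1 = (-5 - (-4)·-0.375) / (7) = -0.929
  x2 = (-3 - (-4)·-0.714) / (8) = -0.732
Residual b − A·x = (-1.425, -0.860); ∞-norm = 1.425

1.425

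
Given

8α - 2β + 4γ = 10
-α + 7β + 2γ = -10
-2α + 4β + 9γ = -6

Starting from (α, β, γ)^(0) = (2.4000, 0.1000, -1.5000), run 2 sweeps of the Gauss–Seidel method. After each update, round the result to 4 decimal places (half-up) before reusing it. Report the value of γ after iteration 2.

Iteration 1:
  α = (10 - (-2)·0.1000 - (4)·-1.5000) / (8) = 2.0250
  β = (-10 - (-1)·2.0250 - (2)·-1.5000) / (7) = -0.7107
  γ = (-6 - (-2)·2.0250 - (4)·-0.7107) / (9) = 0.0992
Iteration 2:
  α = (10 - (-2)·-0.7107 - (4)·0.0992) / (8) = 1.0227
  β = (-10 - (-1)·1.0227 - (2)·0.0992) / (7) = -1.3108
  γ = (-6 - (-2)·1.0227 - (4)·-1.3108) / (9) = 0.1432

0.1432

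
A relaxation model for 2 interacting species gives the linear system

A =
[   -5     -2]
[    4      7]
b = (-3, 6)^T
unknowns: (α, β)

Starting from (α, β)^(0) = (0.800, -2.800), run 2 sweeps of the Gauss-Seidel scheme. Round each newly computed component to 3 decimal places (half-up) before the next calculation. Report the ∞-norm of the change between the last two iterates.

Iteration 1:
  α = (-3 - (-2)·-2.800) / (-5) = 1.720
  β = (6 - (4)·1.720) / (7) = -0.126
Iteration 2:
  α = (-3 - (-2)·-0.126) / (-5) = 0.650
  β = (6 - (4)·0.650) / (7) = 0.486
Change: (-1.070, 0.612) → max |·| = 1.070

1.070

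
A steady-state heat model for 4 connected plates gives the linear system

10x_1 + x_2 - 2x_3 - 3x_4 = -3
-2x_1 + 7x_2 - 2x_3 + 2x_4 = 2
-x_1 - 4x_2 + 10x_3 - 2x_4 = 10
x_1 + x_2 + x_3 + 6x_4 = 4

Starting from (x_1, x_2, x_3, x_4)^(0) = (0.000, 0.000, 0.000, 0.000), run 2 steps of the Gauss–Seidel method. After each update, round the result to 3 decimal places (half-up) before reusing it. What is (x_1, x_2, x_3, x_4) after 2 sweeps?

(0.042, 0.453, 1.287, 0.370)

Iteration 1:
  x_1 = (-3 - (1)·0.000 - (-2)·0.000 - (-3)·0.000) / (10) = -0.300
  x_2 = (2 - (-2)·-0.300 - (-2)·0.000 - (2)·0.000) / (7) = 0.200
  x_3 = (10 - (-1)·-0.300 - (-4)·0.200 - (-2)·0.000) / (10) = 1.050
  x_4 = (4 - (1)·-0.300 - (1)·0.200 - (1)·1.050) / (6) = 0.508
Iteration 2:
  x_1 = (-3 - (1)·0.200 - (-2)·1.050 - (-3)·0.508) / (10) = 0.042
  x_2 = (2 - (-2)·0.042 - (-2)·1.050 - (2)·0.508) / (7) = 0.453
  x_3 = (10 - (-1)·0.042 - (-4)·0.453 - (-2)·0.508) / (10) = 1.287
  x_4 = (4 - (1)·0.042 - (1)·0.453 - (1)·1.287) / (6) = 0.370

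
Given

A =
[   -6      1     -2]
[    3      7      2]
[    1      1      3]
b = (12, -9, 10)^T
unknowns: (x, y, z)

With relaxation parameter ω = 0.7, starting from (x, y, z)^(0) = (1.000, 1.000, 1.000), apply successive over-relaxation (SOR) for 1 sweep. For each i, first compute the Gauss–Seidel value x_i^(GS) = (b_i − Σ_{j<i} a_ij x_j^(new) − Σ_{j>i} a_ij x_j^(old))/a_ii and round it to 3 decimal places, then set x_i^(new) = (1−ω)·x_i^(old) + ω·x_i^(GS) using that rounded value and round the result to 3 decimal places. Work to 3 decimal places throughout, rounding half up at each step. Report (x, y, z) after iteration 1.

Iteration 1:
  x: GS value = (12 - (1)·1.000 - (-2)·1.000) / (-6) = -2.167;  x ← (1−ω)·1.000 + ω·-2.167 = -1.217
  y: GS value = (-9 - (3)·-1.217 - (2)·1.000) / (7) = -1.050;  y ← (1−ω)·1.000 + ω·-1.050 = -0.435
  z: GS value = (10 - (1)·-1.217 - (1)·-0.435) / (3) = 3.884;  z ← (1−ω)·1.000 + ω·3.884 = 3.019

(-1.217, -0.435, 3.019)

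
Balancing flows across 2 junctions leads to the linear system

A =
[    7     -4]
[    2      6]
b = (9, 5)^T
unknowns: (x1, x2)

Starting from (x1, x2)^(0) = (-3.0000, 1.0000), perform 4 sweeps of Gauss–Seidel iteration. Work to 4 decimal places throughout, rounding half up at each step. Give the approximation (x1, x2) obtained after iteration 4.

(1.4774, 0.3409)

Iteration 1:
  x1 = (9 - (-4)·1.0000) / (7) = 1.8571
  x2 = (5 - (2)·1.8571) / (6) = 0.2143
Iteration 2:
  x1 = (9 - (-4)·0.2143) / (7) = 1.4082
  x2 = (5 - (2)·1.4082) / (6) = 0.3639
Iteration 3:
  x1 = (9 - (-4)·0.3639) / (7) = 1.4937
  x2 = (5 - (2)·1.4937) / (6) = 0.3354
Iteration 4:
  x1 = (9 - (-4)·0.3354) / (7) = 1.4774
  x2 = (5 - (2)·1.4774) / (6) = 0.3409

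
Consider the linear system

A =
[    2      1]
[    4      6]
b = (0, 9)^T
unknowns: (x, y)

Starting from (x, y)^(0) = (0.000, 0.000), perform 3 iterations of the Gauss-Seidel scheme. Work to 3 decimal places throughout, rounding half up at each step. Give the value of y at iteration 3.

2.167

Iteration 1:
  x = (0 - (1)·0.000) / (2) = 0.000
  y = (9 - (4)·0.000) / (6) = 1.500
Iteration 2:
  x = (0 - (1)·1.500) / (2) = -0.750
  y = (9 - (4)·-0.750) / (6) = 2.000
Iteration 3:
  x = (0 - (1)·2.000) / (2) = -1.000
  y = (9 - (4)·-1.000) / (6) = 2.167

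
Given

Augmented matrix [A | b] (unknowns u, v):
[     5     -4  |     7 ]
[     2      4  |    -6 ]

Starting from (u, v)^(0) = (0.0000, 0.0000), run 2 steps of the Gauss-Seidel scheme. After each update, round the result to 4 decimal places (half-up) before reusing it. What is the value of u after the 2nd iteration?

Iteration 1:
  u = (7 - (-4)·0.0000) / (5) = 1.4000
  v = (-6 - (2)·1.4000) / (4) = -2.2000
Iteration 2:
  u = (7 - (-4)·-2.2000) / (5) = -0.3600
  v = (-6 - (2)·-0.3600) / (4) = -1.3200

-0.3600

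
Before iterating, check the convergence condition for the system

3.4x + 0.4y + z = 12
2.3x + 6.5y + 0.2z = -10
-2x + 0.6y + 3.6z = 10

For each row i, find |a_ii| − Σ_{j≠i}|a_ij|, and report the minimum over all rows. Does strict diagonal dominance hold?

1

row 1: |3.4| − (0.4+1) = 2
row 2: |6.5| − (2.3+0.2) = 4
row 3: |3.6| − (2+0.6) = 1
minimum over rows = 1 → strictly diagonally dominant (convergence guaranteed)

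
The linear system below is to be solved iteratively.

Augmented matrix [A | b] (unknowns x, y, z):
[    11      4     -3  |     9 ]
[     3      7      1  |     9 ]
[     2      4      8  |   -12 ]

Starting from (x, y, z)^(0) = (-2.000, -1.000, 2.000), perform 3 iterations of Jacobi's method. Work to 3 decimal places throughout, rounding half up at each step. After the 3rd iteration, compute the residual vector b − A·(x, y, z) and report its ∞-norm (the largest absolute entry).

3.912

Iteration 1:
  x = (9 - (4)·-1.000 - (-3)·2.000) / (11) = 1.727
  y = (9 - (3)·-2.000 - (1)·2.000) / (7) = 1.857
  z = (-12 - (2)·-2.000 - (4)·-1.000) / (8) = -0.500
Iteration 2:
  x = (9 - (4)·1.857 - (-3)·-0.500) / (11) = 0.007
  y = (9 - (3)·1.727 - (1)·-0.500) / (7) = 0.617
  z = (-12 - (2)·1.727 - (4)·1.857) / (8) = -2.860
Iteration 3:
  x = (9 - (4)·0.617 - (-3)·-2.860) / (11) = -0.186
  y = (9 - (3)·0.007 - (1)·-2.860) / (7) = 1.691
  z = (-12 - (2)·0.007 - (4)·0.617) / (8) = -1.810
Residual b − A·x = (-1.148, -0.469, -3.912); ∞-norm = 3.912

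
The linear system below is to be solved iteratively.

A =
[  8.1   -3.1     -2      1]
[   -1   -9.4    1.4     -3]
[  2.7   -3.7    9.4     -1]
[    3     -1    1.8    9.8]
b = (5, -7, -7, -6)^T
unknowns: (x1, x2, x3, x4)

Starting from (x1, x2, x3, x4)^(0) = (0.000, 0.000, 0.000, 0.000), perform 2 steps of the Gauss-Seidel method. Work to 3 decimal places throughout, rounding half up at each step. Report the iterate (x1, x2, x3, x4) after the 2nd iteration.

(0.791, 0.758, -0.739, -0.641)

Iteration 1:
  x1 = (5 - (-3.1)·0.000 - (-2)·0.000 - (1)·0.000) / (8.1) = 0.617
  x2 = (-7 - (-1)·0.617 - (1.4)·0.000 - (-3)·0.000) / (-9.4) = 0.679
  x3 = (-7 - (2.7)·0.617 - (-3.7)·0.679 - (-1)·0.000) / (9.4) = -0.655
  x4 = (-6 - (3)·0.617 - (-1)·0.679 - (1.8)·-0.655) / (9.8) = -0.612
Iteration 2:
  x1 = (5 - (-3.1)·0.679 - (-2)·-0.655 - (1)·-0.612) / (8.1) = 0.791
  x2 = (-7 - (-1)·0.791 - (1.4)·-0.655 - (-3)·-0.612) / (-9.4) = 0.758
  x3 = (-7 - (2.7)·0.791 - (-3.7)·0.758 - (-1)·-0.612) / (9.4) = -0.739
  x4 = (-6 - (3)·0.791 - (-1)·0.758 - (1.8)·-0.739) / (9.8) = -0.641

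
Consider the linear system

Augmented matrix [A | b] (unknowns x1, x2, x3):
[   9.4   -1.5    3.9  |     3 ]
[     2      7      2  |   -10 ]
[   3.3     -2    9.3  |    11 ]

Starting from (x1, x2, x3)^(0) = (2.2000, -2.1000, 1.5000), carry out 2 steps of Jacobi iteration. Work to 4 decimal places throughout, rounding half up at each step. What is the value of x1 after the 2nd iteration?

Iteration 1:
  x1 = (3 - (-1.5)·-2.1000 - (3.9)·1.5000) / (9.4) = -0.6383
  x2 = (-10 - (2)·2.2000 - (2)·1.5000) / (7) = -2.4857
  x3 = (11 - (3.3)·2.2000 - (-2)·-2.1000) / (9.3) = -0.0495
Iteration 2:
  x1 = (3 - (-1.5)·-2.4857 - (3.9)·-0.0495) / (9.4) = -0.0570
  x2 = (-10 - (2)·-0.6383 - (2)·-0.0495) / (7) = -1.2321
  x3 = (11 - (3.3)·-0.6383 - (-2)·-2.4857) / (9.3) = 0.8747

-0.0570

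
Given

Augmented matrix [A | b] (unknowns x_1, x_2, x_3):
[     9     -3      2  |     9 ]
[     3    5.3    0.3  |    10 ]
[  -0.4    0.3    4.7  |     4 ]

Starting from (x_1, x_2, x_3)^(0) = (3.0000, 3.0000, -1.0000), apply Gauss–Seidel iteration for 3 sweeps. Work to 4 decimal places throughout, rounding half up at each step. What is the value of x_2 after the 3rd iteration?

Iteration 1:
  x_1 = (9 - (-3)·3.0000 - (2)·-1.0000) / (9) = 2.2222
  x_2 = (10 - (3)·2.2222 - (0.3)·-1.0000) / (5.3) = 0.6855
  x_3 = (4 - (-0.4)·2.2222 - (0.3)·0.6855) / (4.7) = 0.9964
Iteration 2:
  x_1 = (9 - (-3)·0.6855 - (2)·0.9964) / (9) = 1.0071
  x_2 = (10 - (3)·1.0071 - (0.3)·0.9964) / (5.3) = 1.2603
  x_3 = (4 - (-0.4)·1.0071 - (0.3)·1.2603) / (4.7) = 0.8563
Iteration 3:
  x_1 = (9 - (-3)·1.2603 - (2)·0.8563) / (9) = 1.2298
  x_2 = (10 - (3)·1.2298 - (0.3)·0.8563) / (5.3) = 1.1422
  x_3 = (4 - (-0.4)·1.2298 - (0.3)·1.1422) / (4.7) = 0.8828

1.1422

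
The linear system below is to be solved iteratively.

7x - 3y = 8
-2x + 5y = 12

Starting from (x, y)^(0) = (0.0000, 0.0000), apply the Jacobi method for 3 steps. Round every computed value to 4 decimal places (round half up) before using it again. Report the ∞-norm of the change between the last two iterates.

0.4114

Iteration 1:
  x = (8 - (-3)·0.0000) / (7) = 1.1429
  y = (12 - (-2)·0.0000) / (5) = 2.4000
Iteration 2:
  x = (8 - (-3)·2.4000) / (7) = 2.1714
  y = (12 - (-2)·1.1429) / (5) = 2.8572
Iteration 3:
  x = (8 - (-3)·2.8572) / (7) = 2.3674
  y = (12 - (-2)·2.1714) / (5) = 3.2686
Change: (0.1960, 0.4114) → max |·| = 0.4114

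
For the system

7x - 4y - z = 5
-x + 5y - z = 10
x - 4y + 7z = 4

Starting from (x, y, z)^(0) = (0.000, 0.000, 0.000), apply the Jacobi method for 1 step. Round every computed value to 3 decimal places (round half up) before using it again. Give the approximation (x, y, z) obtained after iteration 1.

(0.714, 2.000, 0.571)

Iteration 1:
  x = (5 - (-4)·0.000 - (-1)·0.000) / (7) = 0.714
  y = (10 - (-1)·0.000 - (-1)·0.000) / (5) = 2.000
  z = (4 - (1)·0.000 - (-4)·0.000) / (7) = 0.571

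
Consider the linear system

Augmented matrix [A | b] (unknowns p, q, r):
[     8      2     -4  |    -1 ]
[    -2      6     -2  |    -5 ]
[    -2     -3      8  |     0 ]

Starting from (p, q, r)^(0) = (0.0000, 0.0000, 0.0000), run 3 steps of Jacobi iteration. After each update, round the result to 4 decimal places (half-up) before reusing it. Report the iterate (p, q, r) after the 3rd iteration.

(-0.0781, -0.9201, -0.3073)

Iteration 1:
  p = (-1 - (2)·0.0000 - (-4)·0.0000) / (8) = -0.1250
  q = (-5 - (-2)·0.0000 - (-2)·0.0000) / (6) = -0.8333
  r = (0 - (-2)·0.0000 - (-3)·0.0000) / (8) = 0.0000
Iteration 2:
  p = (-1 - (2)·-0.8333 - (-4)·0.0000) / (8) = 0.0833
  q = (-5 - (-2)·-0.1250 - (-2)·0.0000) / (6) = -0.8750
  r = (0 - (-2)·-0.1250 - (-3)·-0.8333) / (8) = -0.3437
Iteration 3:
  p = (-1 - (2)·-0.8750 - (-4)·-0.3437) / (8) = -0.0781
  q = (-5 - (-2)·0.0833 - (-2)·-0.3437) / (6) = -0.9201
  r = (0 - (-2)·0.0833 - (-3)·-0.8750) / (8) = -0.3073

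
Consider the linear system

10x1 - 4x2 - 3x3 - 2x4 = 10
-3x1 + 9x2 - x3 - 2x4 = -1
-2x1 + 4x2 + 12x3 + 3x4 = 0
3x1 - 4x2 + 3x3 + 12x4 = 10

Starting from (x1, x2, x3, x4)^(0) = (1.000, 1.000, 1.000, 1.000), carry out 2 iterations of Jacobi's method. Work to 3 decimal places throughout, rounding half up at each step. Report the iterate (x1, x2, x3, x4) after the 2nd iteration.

Iteration 1:
  x1 = (10 - (-4)·1.000 - (-3)·1.000 - (-2)·1.000) / (10) = 1.900
  x2 = (-1 - (-3)·1.000 - (-1)·1.000 - (-2)·1.000) / (9) = 0.556
  x3 = (0 - (-2)·1.000 - (4)·1.000 - (3)·1.000) / (12) = -0.417
  x4 = (10 - (3)·1.000 - (-4)·1.000 - (3)·1.000) / (12) = 0.667
Iteration 2:
  x1 = (10 - (-4)·0.556 - (-3)·-0.417 - (-2)·0.667) / (10) = 1.231
  x2 = (-1 - (-3)·1.900 - (-1)·-0.417 - (-2)·0.667) / (9) = 0.624
  x3 = (0 - (-2)·1.900 - (4)·0.556 - (3)·0.667) / (12) = -0.035
  x4 = (10 - (3)·1.900 - (-4)·0.556 - (3)·-0.417) / (12) = 0.648

(1.231, 0.624, -0.035, 0.648)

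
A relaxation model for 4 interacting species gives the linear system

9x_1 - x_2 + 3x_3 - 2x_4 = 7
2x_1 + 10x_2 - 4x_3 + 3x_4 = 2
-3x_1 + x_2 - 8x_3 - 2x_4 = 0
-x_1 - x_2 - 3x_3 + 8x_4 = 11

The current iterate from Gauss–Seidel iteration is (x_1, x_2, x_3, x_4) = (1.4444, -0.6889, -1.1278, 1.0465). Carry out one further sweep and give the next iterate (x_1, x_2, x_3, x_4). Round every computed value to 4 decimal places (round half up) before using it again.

(1.3097, -0.8270, -0.8561, 1.1143)

One sweep:
  x_1 = (7 - (-1)·-0.6889 - (3)·-1.1278 - (-2)·1.0465) / (9) = 1.3097
  x_2 = (2 - (2)·1.3097 - (-4)·-1.1278 - (3)·1.0465) / (10) = -0.8270
  x_3 = (0 - (-3)·1.3097 - (1)·-0.8270 - (-2)·1.0465) / (-8) = -0.8561
  x_4 = (11 - (-1)·1.3097 - (-1)·-0.8270 - (-3)·-0.8561) / (8) = 1.1143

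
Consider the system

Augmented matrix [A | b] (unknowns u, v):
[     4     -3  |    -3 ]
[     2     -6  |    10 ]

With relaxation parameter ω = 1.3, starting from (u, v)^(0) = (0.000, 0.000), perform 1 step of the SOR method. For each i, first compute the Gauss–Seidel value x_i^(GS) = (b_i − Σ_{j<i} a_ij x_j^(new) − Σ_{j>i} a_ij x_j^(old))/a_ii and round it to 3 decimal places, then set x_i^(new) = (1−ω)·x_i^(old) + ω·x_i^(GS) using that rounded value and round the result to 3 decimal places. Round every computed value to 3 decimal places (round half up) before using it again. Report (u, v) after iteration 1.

(-0.975, -2.590)

Iteration 1:
  u: GS value = (-3 - (-3)·0.000) / (4) = -0.750;  u ← (1−ω)·0.000 + ω·-0.750 = -0.975
  v: GS value = (10 - (2)·-0.975) / (-6) = -1.992;  v ← (1−ω)·0.000 + ω·-1.992 = -2.590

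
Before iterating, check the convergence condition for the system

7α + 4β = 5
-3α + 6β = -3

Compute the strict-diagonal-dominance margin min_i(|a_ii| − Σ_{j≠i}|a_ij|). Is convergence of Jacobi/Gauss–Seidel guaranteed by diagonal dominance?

3

row 1: |7| − (4) = 3
row 2: |6| − (3) = 3
minimum over rows = 3 → strictly diagonally dominant (convergence guaranteed)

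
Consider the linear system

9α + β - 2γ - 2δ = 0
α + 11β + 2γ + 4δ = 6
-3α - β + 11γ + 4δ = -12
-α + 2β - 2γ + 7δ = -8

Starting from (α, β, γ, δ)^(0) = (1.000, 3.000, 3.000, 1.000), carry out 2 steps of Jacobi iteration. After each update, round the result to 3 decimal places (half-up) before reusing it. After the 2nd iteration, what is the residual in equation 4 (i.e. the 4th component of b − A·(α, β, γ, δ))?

Iteration 1:
  α = (0 - (1)·3.000 - (-2)·3.000 - (-2)·1.000) / (9) = 0.556
  β = (6 - (1)·1.000 - (2)·3.000 - (4)·1.000) / (11) = -0.455
  γ = (-12 - (-3)·1.000 - (-1)·3.000 - (4)·1.000) / (11) = -0.909
  δ = (-8 - (-1)·1.000 - (2)·3.000 - (-2)·3.000) / (7) = -1.000
Iteration 2:
  α = (0 - (1)·-0.455 - (-2)·-0.909 - (-2)·-1.000) / (9) = -0.374
  β = (6 - (1)·0.556 - (2)·-0.909 - (4)·-1.000) / (11) = 1.024
  γ = (-12 - (-3)·0.556 - (-1)·-0.455 - (4)·-1.000) / (11) = -0.617
  δ = (-8 - (-1)·0.556 - (2)·-0.455 - (-2)·-0.909) / (7) = -1.193
Residual b − A·x = (-1.278, 1.116, -0.539, -3.305)

-3.305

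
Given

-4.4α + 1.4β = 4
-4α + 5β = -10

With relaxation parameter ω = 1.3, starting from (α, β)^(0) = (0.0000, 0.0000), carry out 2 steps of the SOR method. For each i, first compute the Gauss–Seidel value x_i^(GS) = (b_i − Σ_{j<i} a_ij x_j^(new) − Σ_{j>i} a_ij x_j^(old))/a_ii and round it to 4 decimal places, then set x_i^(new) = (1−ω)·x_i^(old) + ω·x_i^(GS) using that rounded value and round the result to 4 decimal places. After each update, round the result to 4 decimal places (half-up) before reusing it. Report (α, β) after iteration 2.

(-2.4111, -3.9589)

Iteration 1:
  α: GS value = (4 - (1.4)·0.0000) / (-4.4) = -0.9091;  α ← (1−ω)·0.0000 + ω·-0.9091 = -1.1818
  β: GS value = (-10 - (-4)·-1.1818) / (5) = -2.9454;  β ← (1−ω)·0.0000 + ω·-2.9454 = -3.8290
Iteration 2:
  α: GS value = (4 - (1.4)·-3.8290) / (-4.4) = -2.1274;  α ← (1−ω)·-1.1818 + ω·-2.1274 = -2.4111
  β: GS value = (-10 - (-4)·-2.4111) / (5) = -3.9289;  β ← (1−ω)·-3.8290 + ω·-3.9289 = -3.9589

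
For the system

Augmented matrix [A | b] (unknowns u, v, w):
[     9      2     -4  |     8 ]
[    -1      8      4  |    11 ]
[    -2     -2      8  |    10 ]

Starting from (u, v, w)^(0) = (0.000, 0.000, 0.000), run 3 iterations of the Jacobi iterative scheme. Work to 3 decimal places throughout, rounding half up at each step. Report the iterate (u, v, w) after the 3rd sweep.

Iteration 1:
  u = (8 - (2)·0.000 - (-4)·0.000) / (9) = 0.889
  v = (11 - (-1)·0.000 - (4)·0.000) / (8) = 1.375
  w = (10 - (-2)·0.000 - (-2)·0.000) / (8) = 1.250
Iteration 2:
  u = (8 - (2)·1.375 - (-4)·1.250) / (9) = 1.139
  v = (11 - (-1)·0.889 - (4)·1.250) / (8) = 0.861
  w = (10 - (-2)·0.889 - (-2)·1.375) / (8) = 1.816
Iteration 3:
  u = (8 - (2)·0.861 - (-4)·1.816) / (9) = 1.505
  v = (11 - (-1)·1.139 - (4)·1.816) / (8) = 0.609
  w = (10 - (-2)·1.139 - (-2)·0.861) / (8) = 1.750

(1.505, 0.609, 1.750)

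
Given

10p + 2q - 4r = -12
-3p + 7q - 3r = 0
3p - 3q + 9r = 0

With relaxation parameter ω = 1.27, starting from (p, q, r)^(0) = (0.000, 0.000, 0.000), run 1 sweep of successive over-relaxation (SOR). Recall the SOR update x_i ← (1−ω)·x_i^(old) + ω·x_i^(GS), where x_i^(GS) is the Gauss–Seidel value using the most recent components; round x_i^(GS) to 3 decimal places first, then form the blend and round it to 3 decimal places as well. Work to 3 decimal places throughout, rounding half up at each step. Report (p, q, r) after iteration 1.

(-1.524, -0.829, 0.295)

Iteration 1:
  p: GS value = (-12 - (2)·0.000 - (-4)·0.000) / (10) = -1.200;  p ← (1−ω)·0.000 + ω·-1.200 = -1.524
  q: GS value = (0 - (-3)·-1.524 - (-3)·0.000) / (7) = -0.653;  q ← (1−ω)·0.000 + ω·-0.653 = -0.829
  r: GS value = (0 - (3)·-1.524 - (-3)·-0.829) / (9) = 0.232;  r ← (1−ω)·0.000 + ω·0.232 = 0.295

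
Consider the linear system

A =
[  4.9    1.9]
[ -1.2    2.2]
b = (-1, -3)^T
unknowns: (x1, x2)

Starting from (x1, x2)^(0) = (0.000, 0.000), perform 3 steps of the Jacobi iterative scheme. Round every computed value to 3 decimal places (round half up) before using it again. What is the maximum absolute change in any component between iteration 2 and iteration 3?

0.289

Iteration 1:
  x1 = (-1 - (1.9)·0.000) / (4.9) = -0.204
  x2 = (-3 - (-1.2)·0.000) / (2.2) = -1.364
Iteration 2:
  x1 = (-1 - (1.9)·-1.364) / (4.9) = 0.325
  x2 = (-3 - (-1.2)·-0.204) / (2.2) = -1.475
Iteration 3:
  x1 = (-1 - (1.9)·-1.475) / (4.9) = 0.368
  x2 = (-3 - (-1.2)·0.325) / (2.2) = -1.186
Change: (0.043, 0.289) → max |·| = 0.289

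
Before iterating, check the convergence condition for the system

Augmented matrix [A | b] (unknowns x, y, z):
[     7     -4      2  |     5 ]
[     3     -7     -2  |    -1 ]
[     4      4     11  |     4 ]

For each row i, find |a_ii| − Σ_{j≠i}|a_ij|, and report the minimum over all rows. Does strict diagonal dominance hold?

row 1: |7| − (4+2) = 1
row 2: |-7| − (3+2) = 2
row 3: |11| − (4+4) = 3
minimum over rows = 1 → strictly diagonally dominant (convergence guaranteed)

1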